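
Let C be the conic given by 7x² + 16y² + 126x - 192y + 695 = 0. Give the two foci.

Rearranging, 7(x² + 18x) + 16(y² - 12y) = -695.
7(x + 9)² + 16(y - 6)² = -695 + 567 + 576 = 448
Divide through by 448 to get (x + 9)²/64 + (y - 6)²/28 = 1.
Ellipse, center (-9, 6), major axis horizontal; a² = 64, b² = 28.
c² = a² - b² = 64 - 28 = 36, so c = 6.
Foci lie on the horizontal axis through the center: (h ± c, k).

(-15, 6) and (-3, 6)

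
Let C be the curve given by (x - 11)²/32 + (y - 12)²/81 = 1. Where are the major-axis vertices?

Center (11, 12). The larger denominator 81 sits under the y-term, so the major axis is vertical; a² = 81, b² = 32.
a = 9. Vertices at (h, k ± a).

(11, 3) and (11, 21)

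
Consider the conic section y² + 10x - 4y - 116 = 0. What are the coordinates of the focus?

(19/2, 2)

Only y is squared. Complete the square in y: (y - 2)² = -10(x - 12).
Vertex (12, 2); 4p = -10 so p = -5/2. Opens left.
Focus is p units from the vertex along the axis: (h + p, k).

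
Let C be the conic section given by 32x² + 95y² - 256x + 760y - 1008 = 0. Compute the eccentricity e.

e = 3√665/95

Group: 32(x² - 8x) + 95(y² + 8y) = 1008
Completing the square gives 32(x - 4)² + 95(y + 4)² = 1008 + 512 + 1520 = 3040.
Dividing both sides by 3040: (x - 4)²/95 + (y + 4)²/32 = 1
Ellipse, center (4, -4), major axis horizontal; a² = 95, b² = 32.
c² = a² - b² = 63, so c = 3√7.
e = c/a = 3√7/√95 = 3√665/95.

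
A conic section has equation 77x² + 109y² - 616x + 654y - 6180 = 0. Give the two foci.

(4 - 4√2, -3) and (4 + 4√2, -3)

77(x² - 8x) + 109(y² + 6y) = 6180
Complete the square: 77(x - 4)² + 109(y + 3)² = 6180 + 1232 + 981 = 8393
Divide through by 8393 to get (x - 4)²/109 + (y + 3)²/77 = 1.
Ellipse, center (4, -3), major axis horizontal; a² = 109, b² = 77.
c² = a² - b² = 109 - 77 = 32, so c = 4√2.
Foci lie on the horizontal axis through the center: (h ± c, k).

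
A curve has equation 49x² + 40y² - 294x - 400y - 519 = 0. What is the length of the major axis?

Collect terms: 49(x² - 6x) + 40(y² - 10y) = 519
49(x - 3)² + 40(y - 5)² = 519 + 441 + 1000 = 1960
Divide by 1960: (x - 3)²/40 + (y - 5)²/49 = 1
Ellipse, center (3, 5), major axis vertical; a² = 49, b² = 40.
a² = 49 so a = 7; the major axis has length 2a = 14.

14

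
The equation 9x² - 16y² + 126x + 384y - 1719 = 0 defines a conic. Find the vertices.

Rearranging, 9(x² + 14x) -16(y² - 24y) = 1719.
9(x + 7)² -16(y - 12)² = 1719 + 441 - 2304 = -144
Divide by -144: (y - 12)²/9 - (x + 7)²/16 = 1
Hyperbola, center (-7, 12), transverse axis vertical; a² = 9, b² = 16.
a = 3. Vertices at (h, k ± a).

(-7, 9) and (-7, 15)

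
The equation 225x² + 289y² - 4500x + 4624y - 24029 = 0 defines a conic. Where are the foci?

(2, -8) and (18, -8)

225(x² - 20x) + 289(y² + 16y) = 24029
Completing the square gives 225(x - 10)² + 289(y + 8)² = 24029 + 22500 + 18496 = 65025.
Divide by 65025: (x - 10)²/289 + (y + 8)²/225 = 1
Ellipse, center (10, -8), major axis horizontal; a² = 289, b² = 225.
c² = a² - b² = 289 - 225 = 64, so c = 8.
Foci lie on the horizontal axis through the center: (h ± c, k).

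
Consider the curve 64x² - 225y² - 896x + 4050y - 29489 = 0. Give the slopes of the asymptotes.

8/15 and -8/15

Collect terms: 64(x² - 14x) -225(y² - 18y) = 29489
Complete the square in x and y: 64(x - 7)² -225(y - 9)² = 29489 + 3136 - 18225 = 14400
Divide by 14400: (x - 7)²/225 - (y - 9)²/64 = 1
Hyperbola, center (7, 9), transverse axis horizontal; a² = 225, b² = 64.
For a horizontal hyperbola the asymptotes have slope ±b/a.
Here that is ±8/15.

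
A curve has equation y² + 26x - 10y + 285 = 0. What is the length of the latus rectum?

26

Only y is squared. Complete the square in y: (y - 5)² = -26(x + 10).
Vertex (-10, 5); 4p = -26 so p = -13/2. Opens left.
Latus rectum length = |4p| = 26.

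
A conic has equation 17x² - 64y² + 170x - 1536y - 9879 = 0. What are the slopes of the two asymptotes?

Rearranging, 17(x² + 10x) -64(y² + 24y) = 9879.
Complete the square: 17(x + 5)² -64(y + 12)² = 9879 + 425 - 9216 = 1088
Dividing both sides by 1088: (x + 5)²/64 - (y + 12)²/17 = 1
Hyperbola, center (-5, -12), transverse axis horizontal; a² = 64, b² = 17.
For a horizontal hyperbola the asymptotes have slope ±b/a.
Here that is ±√17/8.

√17/8 and -√17/8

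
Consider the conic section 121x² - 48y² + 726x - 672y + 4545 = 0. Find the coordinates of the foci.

(-3, -20) and (-3, 6)

Group: 121(x² + 6x) -48(y² + 14y) = -4545
121(x + 3)² -48(y + 7)² = -4545 + 1089 - 2352 = -5808
Dividing both sides by -5808: (y + 7)²/121 - (x + 3)²/48 = 1
Hyperbola, center (-3, -7), transverse axis vertical; a² = 121, b² = 48.
c² = a² + b² = 121 + 48 = 169, so c = 13.
Foci lie on the vertical axis through the center: (h, k ± c).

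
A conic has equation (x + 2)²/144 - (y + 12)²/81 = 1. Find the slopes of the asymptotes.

3/4 and -3/4

Center (-2, -12). The positive term is the x-term, so the transverse axis is horizontal; a² = 144, b² = 81.
For a horizontal hyperbola the asymptotes have slope ±b/a.
Here that is ±9/12 = ±3/4.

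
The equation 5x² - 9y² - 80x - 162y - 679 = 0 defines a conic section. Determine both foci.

(8 - 2√21, -9) and (8 + 2√21, -9)

Group: 5(x² - 16x) -9(y² + 18y) = 679
Complete the square: 5(x - 8)² -9(y + 9)² = 679 + 320 - 729 = 270
Divide through by 270 to get (x - 8)²/54 - (y + 9)²/30 = 1.
Hyperbola, center (8, -9), transverse axis horizontal; a² = 54, b² = 30.
c² = a² + b² = 54 + 30 = 84, so c = 2√21.
Foci lie on the horizontal axis through the center: (h ± c, k).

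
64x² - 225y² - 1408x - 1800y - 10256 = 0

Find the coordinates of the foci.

(-6, -4) and (28, -4)

64(x² - 22x) -225(y² + 8y) = 10256
Completing the square gives 64(x - 11)² -225(y + 4)² = 10256 + 7744 - 3600 = 14400.
Divide by 14400: (x - 11)²/225 - (y + 4)²/64 = 1
Hyperbola, center (11, -4), transverse axis horizontal; a² = 225, b² = 64.
c² = a² + b² = 225 + 64 = 289, so c = 17.
Foci lie on the horizontal axis through the center: (h ± c, k).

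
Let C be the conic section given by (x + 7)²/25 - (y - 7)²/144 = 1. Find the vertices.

(-12, 7) and (-2, 7)

Center (-7, 7). The positive term is the x-term, so the transverse axis is horizontal; a² = 25, b² = 144.
a = 5. Vertices at (h ± a, k).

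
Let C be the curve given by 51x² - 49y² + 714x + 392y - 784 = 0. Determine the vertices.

Group the x- and y-terms: 51(x² + 14x) -49(y² - 8y) = 784
Complete the square: 51(x + 7)² -49(y - 4)² = 784 + 2499 - 784 = 2499
Dividing both sides by 2499: (x + 7)²/49 - (y - 4)²/51 = 1
Hyperbola, center (-7, 4), transverse axis horizontal; a² = 49, b² = 51.
a = 7. Vertices at (h ± a, k).

(-14, 4) and (0, 4)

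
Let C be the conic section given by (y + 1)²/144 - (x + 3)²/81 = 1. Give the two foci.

(-3, -16) and (-3, 14)

Center (-3, -1). The positive term is the y-term, so the transverse axis is vertical; a² = 144, b² = 81.
c² = a² + b² = 144 + 81 = 225, so c = 15.
Foci lie on the vertical axis through the center: (h, k ± c).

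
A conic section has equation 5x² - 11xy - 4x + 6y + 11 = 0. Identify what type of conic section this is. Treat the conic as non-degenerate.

A = 5, B = -11, C = 0.
Discriminant B² − 4AC = (-11)² − 4·5·0 = 121.
B² − 4AC > 0 ⇒ hyperbola.

hyperbola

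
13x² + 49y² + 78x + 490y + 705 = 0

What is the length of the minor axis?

13(x² + 6x) + 49(y² + 10y) = -705
13(x + 3)² + 49(y + 5)² = -705 + 117 + 1225 = 637
Divide through by 637 to get (x + 3)²/49 + (y + 5)²/13 = 1.
Ellipse, center (-3, -5), major axis horizontal; a² = 49, b² = 13.
b² = 13 so b = √13; the minor axis has length 2b = 2√13.

2√13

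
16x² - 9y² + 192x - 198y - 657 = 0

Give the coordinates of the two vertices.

(-9, -11) and (-3, -11)

Group: 16(x² + 12x) -9(y² + 22y) = 657
Complete the square in x and y: 16(x + 6)² -9(y + 11)² = 657 + 576 - 1089 = 144
Divide by 144: (x + 6)²/9 - (y + 11)²/16 = 1
Hyperbola, center (-6, -11), transverse axis horizontal; a² = 9, b² = 16.
a = 3. Vertices at (h ± a, k).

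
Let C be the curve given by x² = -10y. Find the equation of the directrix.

y = 5/2

Vertex (0, 0); 4p = -10 so p = -5/2. Opens down.
Directrix is the horizontal line y = k − p = 0 − (-5/2) = 5/2.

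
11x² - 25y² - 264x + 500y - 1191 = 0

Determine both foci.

11(x² - 24x) -25(y² - 20y) = 1191
Complete the square: 11(x - 12)² -25(y - 10)² = 1191 + 1584 - 2500 = 275
Dividing both sides by 275: (x - 12)²/25 - (y - 10)²/11 = 1
Hyperbola, center (12, 10), transverse axis horizontal; a² = 25, b² = 11.
c² = a² + b² = 25 + 11 = 36, so c = 6.
Foci lie on the horizontal axis through the center: (h ± c, k).

(6, 10) and (18, 10)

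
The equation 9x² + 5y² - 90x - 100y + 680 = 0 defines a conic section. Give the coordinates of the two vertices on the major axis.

(5, 7) and (5, 13)

Group the x- and y-terms: 9(x² - 10x) + 5(y² - 20y) = -680
Complete the square: 9(x - 5)² + 5(y - 10)² = -680 + 225 + 500 = 45
Dividing both sides by 45: (x - 5)²/5 + (y - 10)²/9 = 1
Ellipse, center (5, 10), major axis vertical; a² = 9, b² = 5.
a = 3. Vertices at (h, k ± a).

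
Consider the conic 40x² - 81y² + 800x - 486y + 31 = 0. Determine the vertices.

40(x² + 20x) -81(y² + 6y) = -31
Complete the square in x and y: 40(x + 10)² -81(y + 3)² = -31 + 4000 - 729 = 3240
Divide through by 3240 to get (x + 10)²/81 - (y + 3)²/40 = 1.
Hyperbola, center (-10, -3), transverse axis horizontal; a² = 81, b² = 40.
a = 9. Vertices at (h ± a, k).

(-19, -3) and (-1, -3)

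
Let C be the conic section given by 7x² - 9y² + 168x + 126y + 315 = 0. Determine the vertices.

(-18, 7) and (-6, 7)

Group: 7(x² + 24x) -9(y² - 14y) = -315
7(x + 12)² -9(y - 7)² = -315 + 1008 - 441 = 252
Divide by 252: (x + 12)²/36 - (y - 7)²/28 = 1
Hyperbola, center (-12, 7), transverse axis horizontal; a² = 36, b² = 28.
a = 6. Vertices at (h ± a, k).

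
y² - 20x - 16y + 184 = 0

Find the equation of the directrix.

x = 1

Only y is squared. Complete the square in y: (y - 8)² = 20(x - 6).
Vertex (6, 8); 4p = 20 so p = 5. Opens right.
Directrix is the vertical line x = h − p = 6 − (5) = 1.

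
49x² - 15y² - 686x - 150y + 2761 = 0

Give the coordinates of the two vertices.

(7, -12) and (7, 2)

Collect terms: 49(x² - 14x) -15(y² + 10y) = -2761
49(x - 7)² -15(y + 5)² = -2761 + 2401 - 375 = -735
Divide by -735: (y + 5)²/49 - (x - 7)²/15 = 1
Hyperbola, center (7, -5), transverse axis vertical; a² = 49, b² = 15.
a = 7. Vertices at (h, k ± a).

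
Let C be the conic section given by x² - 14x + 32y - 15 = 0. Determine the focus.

(7, -6)

Only x is squared. Complete the square in x: (x - 7)² = -32(y - 2).
Vertex (7, 2); 4p = -32 so p = -8. Opens down.
Focus is p units from the vertex along the axis: (h, k + p).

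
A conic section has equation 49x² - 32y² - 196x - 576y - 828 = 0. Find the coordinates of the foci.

(2, -18) and (2, 0)

Rearranging, 49(x² - 4x) -32(y² + 18y) = 828.
Complete the square: 49(x - 2)² -32(y + 9)² = 828 + 196 - 2592 = -1568
Dividing both sides by -1568: (y + 9)²/49 - (x - 2)²/32 = 1
Hyperbola, center (2, -9), transverse axis vertical; a² = 49, b² = 32.
c² = a² + b² = 49 + 32 = 81, so c = 9.
Foci lie on the vertical axis through the center: (h, k ± c).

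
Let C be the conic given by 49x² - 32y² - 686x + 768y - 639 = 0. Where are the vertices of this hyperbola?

(7, 5) and (7, 19)

Rearranging, 49(x² - 14x) -32(y² - 24y) = 639.
Complete the square in x and y: 49(x - 7)² -32(y - 12)² = 639 + 2401 - 4608 = -1568
Divide through by -1568 to get (y - 12)²/49 - (x - 7)²/32 = 1.
Hyperbola, center (7, 12), transverse axis vertical; a² = 49, b² = 32.
a = 7. Vertices at (h, k ± a).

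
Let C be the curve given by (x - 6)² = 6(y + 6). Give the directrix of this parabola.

Vertex (6, -6); 4p = 6 so p = 3/2. Opens up.
Directrix is the horizontal line y = k − p = -6 − (3/2) = -15/2.

y = -15/2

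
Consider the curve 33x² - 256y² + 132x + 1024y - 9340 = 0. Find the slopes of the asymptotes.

Group: 33(x² + 4x) -256(y² - 4y) = 9340
Completing the square gives 33(x + 2)² -256(y - 2)² = 9340 + 132 - 1024 = 8448.
Divide by 8448: (x + 2)²/256 - (y - 2)²/33 = 1
Hyperbola, center (-2, 2), transverse axis horizontal; a² = 256, b² = 33.
For a horizontal hyperbola the asymptotes have slope ±b/a.
Here that is ±√33/16.

√33/16 and -√33/16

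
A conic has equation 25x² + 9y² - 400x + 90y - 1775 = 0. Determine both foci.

Collect terms: 25(x² - 16x) + 9(y² + 10y) = 1775
25(x - 8)² + 9(y + 5)² = 1775 + 1600 + 225 = 3600
Divide by 3600: (x - 8)²/144 + (y + 5)²/400 = 1
Ellipse, center (8, -5), major axis vertical; a² = 400, b² = 144.
c² = a² - b² = 400 - 144 = 256, so c = 16.
Foci lie on the vertical axis through the center: (h, k ± c).

(8, -21) and (8, 11)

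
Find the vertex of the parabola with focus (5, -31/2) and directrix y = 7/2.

The vertex is the midpoint between the focus and the directrix along the axis of symmetry.
Axis is vertical (directrix is horizontal). Vertex y-coordinate = (-31/2 + 7/2)/2 = -6; x-coordinate = 5.

(5, -6)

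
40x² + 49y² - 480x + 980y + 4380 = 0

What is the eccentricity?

e = 3/7

Group the x- and y-terms: 40(x² - 12x) + 49(y² + 20y) = -4380
Completing the square gives 40(x - 6)² + 49(y + 10)² = -4380 + 1440 + 4900 = 1960.
Divide by 1960: (x - 6)²/49 + (y + 10)²/40 = 1
Ellipse, center (6, -10), major axis horizontal; a² = 49, b² = 40.
c² = a² - b² = 9, so c = 3.
e = c/a = 3/7.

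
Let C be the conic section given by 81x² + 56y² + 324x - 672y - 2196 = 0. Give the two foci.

(-2, 1) and (-2, 11)

Group: 81(x² + 4x) + 56(y² - 12y) = 2196
81(x + 2)² + 56(y - 6)² = 2196 + 324 + 2016 = 4536
Dividing both sides by 4536: (x + 2)²/56 + (y - 6)²/81 = 1
Ellipse, center (-2, 6), major axis vertical; a² = 81, b² = 56.
c² = a² - b² = 81 - 56 = 25, so c = 5.
Foci lie on the vertical axis through the center: (h, k ± c).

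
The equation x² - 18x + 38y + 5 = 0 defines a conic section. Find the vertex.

Only x is squared. Complete the square in x: (x - 9)² = -38(y - 2).
Vertex (9, 2); 4p = -38 so p = -19/2. Opens down.

(9, 2)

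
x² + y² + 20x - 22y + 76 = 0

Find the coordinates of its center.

Collect terms: (x² + 20x) + (y² - 22y) = -76
Complete the square in x and y: (x + 10)² + (y - 11)² = -76 + 100 + 121 = 145
So (x + 10)² + (y - 11)² = 145.
Circle centered at (-10, 11) with r² = 145.

(-10, 11)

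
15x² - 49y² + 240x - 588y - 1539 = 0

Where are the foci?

Rearranging, 15(x² + 16x) -49(y² + 12y) = 1539.
15(x + 8)² -49(y + 6)² = 1539 + 960 - 1764 = 735
Divide by 735: (x + 8)²/49 - (y + 6)²/15 = 1
Hyperbola, center (-8, -6), transverse axis horizontal; a² = 49, b² = 15.
c² = a² + b² = 49 + 15 = 64, so c = 8.
Foci lie on the horizontal axis through the center: (h ± c, k).

(-16, -6) and (0, -6)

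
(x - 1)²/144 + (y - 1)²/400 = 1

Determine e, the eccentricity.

Center (1, 1). The larger denominator 400 sits under the y-term, so the major axis is vertical; a² = 400, b² = 144.
c² = a² - b² = 256, so c = 16.
e = c/a = 16/20 = 4/5.

e = 4/5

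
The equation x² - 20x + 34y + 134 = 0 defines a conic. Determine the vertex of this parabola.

(10, -1)

Only x is squared. Complete the square in x: (x - 10)² = -34(y + 1).
Vertex (10, -1); 4p = -34 so p = -17/2. Opens down.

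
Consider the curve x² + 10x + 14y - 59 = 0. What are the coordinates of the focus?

Only x is squared. Complete the square in x: (x + 5)² = -14(y - 6).
Vertex (-5, 6); 4p = -14 so p = -7/2. Opens down.
Focus is p units from the vertex along the axis: (h, k + p).

(-5, 5/2)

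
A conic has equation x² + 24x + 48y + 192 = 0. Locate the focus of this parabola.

Only x is squared. Complete the square in x: (x + 12)² = -48(y + 1).
Vertex (-12, -1); 4p = -48 so p = -12. Opens down.
Focus is p units from the vertex along the axis: (h, k + p).

(-12, -13)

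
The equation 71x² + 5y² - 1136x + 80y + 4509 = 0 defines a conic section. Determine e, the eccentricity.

Group the x- and y-terms: 71(x² - 16x) + 5(y² + 16y) = -4509
71(x - 8)² + 5(y + 8)² = -4509 + 4544 + 320 = 355
Divide by 355: (x - 8)²/5 + (y + 8)²/71 = 1
Ellipse, center (8, -8), major axis vertical; a² = 71, b² = 5.
c² = a² - b² = 66, so c = √66.
e = c/a = √66/√71 = √4686/71.

e = √4686/71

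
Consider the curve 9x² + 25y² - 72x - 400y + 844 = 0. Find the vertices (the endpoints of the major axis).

Rearranging, 9(x² - 8x) + 25(y² - 16y) = -844.
Completing the square gives 9(x - 4)² + 25(y - 8)² = -844 + 144 + 1600 = 900.
Dividing both sides by 900: (x - 4)²/100 + (y - 8)²/36 = 1
Ellipse, center (4, 8), major axis horizontal; a² = 100, b² = 36.
a = 10. Vertices at (h ± a, k).

(-6, 8) and (14, 8)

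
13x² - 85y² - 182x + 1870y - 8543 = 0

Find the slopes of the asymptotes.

√1105/85 and -√1105/85

Group the x- and y-terms: 13(x² - 14x) -85(y² - 22y) = 8543
13(x - 7)² -85(y - 11)² = 8543 + 637 - 10285 = -1105
Divide by -1105: (y - 11)²/13 - (x - 7)²/85 = 1
Hyperbola, center (7, 11), transverse axis vertical; a² = 13, b² = 85.
For a vertical hyperbola the asymptotes have slope ±a/b.
Here that is ±√13/√85 = ±√1105/85.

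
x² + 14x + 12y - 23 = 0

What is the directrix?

y = 9

Only x is squared. Complete the square in x: (x + 7)² = -12(y - 6).
Vertex (-7, 6); 4p = -12 so p = -3. Opens down.
Directrix is the horizontal line y = k − p = 6 − (-3) = 9.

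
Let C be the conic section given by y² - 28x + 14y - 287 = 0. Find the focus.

(-5, -7)

Only y is squared. Complete the square in y: (y + 7)² = 28(x + 12).
Vertex (-12, -7); 4p = 28 so p = 7. Opens right.
Focus is p units from the vertex along the axis: (h + p, k).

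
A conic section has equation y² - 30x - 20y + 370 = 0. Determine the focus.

Only y is squared. Complete the square in y: (y - 10)² = 30(x - 9).
Vertex (9, 10); 4p = 30 so p = 15/2. Opens right.
Focus is p units from the vertex along the axis: (h + p, k).

(33/2, 10)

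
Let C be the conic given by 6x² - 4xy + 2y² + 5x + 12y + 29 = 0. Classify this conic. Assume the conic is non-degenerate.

ellipse

A = 6, B = -4, C = 2.
Discriminant B² − 4AC = (-4)² − 4·6·2 = -32.
B² − 4AC < 0 ⇒ ellipse.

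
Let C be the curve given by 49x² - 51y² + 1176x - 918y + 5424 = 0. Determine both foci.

Rearranging, 49(x² + 24x) -51(y² + 18y) = -5424.
Complete the square in x and y: 49(x + 12)² -51(y + 9)² = -5424 + 7056 - 4131 = -2499
Divide by -2499: (y + 9)²/49 - (x + 12)²/51 = 1
Hyperbola, center (-12, -9), transverse axis vertical; a² = 49, b² = 51.
c² = a² + b² = 49 + 51 = 100, so c = 10.
Foci lie on the vertical axis through the center: (h, k ± c).

(-12, -19) and (-12, 1)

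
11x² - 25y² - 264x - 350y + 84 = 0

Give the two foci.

(6, -7) and (18, -7)

Collect terms: 11(x² - 24x) -25(y² + 14y) = -84
Complete the square in x and y: 11(x - 12)² -25(y + 7)² = -84 + 1584 - 1225 = 275
Dividing both sides by 275: (x - 12)²/25 - (y + 7)²/11 = 1
Hyperbola, center (12, -7), transverse axis horizontal; a² = 25, b² = 11.
c² = a² + b² = 25 + 11 = 36, so c = 6.
Foci lie on the horizontal axis through the center: (h ± c, k).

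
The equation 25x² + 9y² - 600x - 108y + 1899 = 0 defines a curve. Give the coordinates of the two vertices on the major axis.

25(x² - 24x) + 9(y² - 12y) = -1899
Complete the square: 25(x - 12)² + 9(y - 6)² = -1899 + 3600 + 324 = 2025
Divide by 2025: (x - 12)²/81 + (y - 6)²/225 = 1
Ellipse, center (12, 6), major axis vertical; a² = 225, b² = 81.
a = 15. Vertices at (h, k ± a).

(12, -9) and (12, 21)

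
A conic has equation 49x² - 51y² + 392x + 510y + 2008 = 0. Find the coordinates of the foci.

Rearranging, 49(x² + 8x) -51(y² - 10y) = -2008.
Complete the square: 49(x + 4)² -51(y - 5)² = -2008 + 784 - 1275 = -2499
Dividing both sides by -2499: (y - 5)²/49 - (x + 4)²/51 = 1
Hyperbola, center (-4, 5), transverse axis vertical; a² = 49, b² = 51.
c² = a² + b² = 49 + 51 = 100, so c = 10.
Foci lie on the vertical axis through the center: (h, k ± c).

(-4, -5) and (-4, 15)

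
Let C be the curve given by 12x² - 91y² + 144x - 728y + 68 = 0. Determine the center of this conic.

(-6, -4)

Rearranging, 12(x² + 12x) -91(y² + 8y) = -68.
Complete the square: 12(x + 6)² -91(y + 4)² = -68 + 432 - 1456 = -1092
Divide through by -1092 to get (y + 4)²/12 - (x + 6)²/91 = 1.
Hyperbola with center (-6, -4).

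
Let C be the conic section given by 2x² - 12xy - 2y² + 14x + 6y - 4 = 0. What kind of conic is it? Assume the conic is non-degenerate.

A = 2, B = -12, C = -2.
Discriminant B² − 4AC = (-12)² − 4·2·(-2) = 160.
B² − 4AC > 0 ⇒ hyperbola.

hyperbola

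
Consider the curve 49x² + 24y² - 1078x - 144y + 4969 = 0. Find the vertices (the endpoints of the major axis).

49(x² - 22x) + 24(y² - 6y) = -4969
Complete the square in x and y: 49(x - 11)² + 24(y - 3)² = -4969 + 5929 + 216 = 1176
Divide by 1176: (x - 11)²/24 + (y - 3)²/49 = 1
Ellipse, center (11, 3), major axis vertical; a² = 49, b² = 24.
a = 7. Vertices at (h, k ± a).

(11, -4) and (11, 10)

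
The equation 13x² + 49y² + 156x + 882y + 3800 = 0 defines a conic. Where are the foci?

13(x² + 12x) + 49(y² + 18y) = -3800
Complete the square: 13(x + 6)² + 49(y + 9)² = -3800 + 468 + 3969 = 637
Divide by 637: (x + 6)²/49 + (y + 9)²/13 = 1
Ellipse, center (-6, -9), major axis horizontal; a² = 49, b² = 13.
c² = a² - b² = 49 - 13 = 36, so c = 6.
Foci lie on the horizontal axis through the center: (h ± c, k).

(-12, -9) and (0, -9)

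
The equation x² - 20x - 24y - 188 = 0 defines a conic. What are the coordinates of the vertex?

(10, -12)

Only x is squared. Complete the square in x: (x - 10)² = 24(y + 12).
Vertex (10, -12); 4p = 24 so p = 6. Opens up.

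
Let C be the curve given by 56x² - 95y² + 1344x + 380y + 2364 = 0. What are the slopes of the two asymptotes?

2√1330/95 and -2√1330/95

Group: 56(x² + 24x) -95(y² - 4y) = -2364
Complete the square in x and y: 56(x + 12)² -95(y - 2)² = -2364 + 8064 - 380 = 5320
Dividing both sides by 5320: (x + 12)²/95 - (y - 2)²/56 = 1
Hyperbola, center (-12, 2), transverse axis horizontal; a² = 95, b² = 56.
For a horizontal hyperbola the asymptotes have slope ±b/a.
Here that is ±2√14/√95 = ±2√1330/95.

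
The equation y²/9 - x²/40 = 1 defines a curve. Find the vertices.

Center (0, 0). The positive term is the y-term, so the transverse axis is vertical; a² = 9, b² = 40.
a = 3. Vertices at (h, k ± a).

(0, -3) and (0, 3)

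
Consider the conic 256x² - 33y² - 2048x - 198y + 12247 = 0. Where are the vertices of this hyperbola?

Group: 256(x² - 8x) -33(y² + 6y) = -12247
Complete the square in x and y: 256(x - 4)² -33(y + 3)² = -12247 + 4096 - 297 = -8448
Divide through by -8448 to get (y + 3)²/256 - (x - 4)²/33 = 1.
Hyperbola, center (4, -3), transverse axis vertical; a² = 256, b² = 33.
a = 16. Vertices at (h, k ± a).

(4, -19) and (4, 13)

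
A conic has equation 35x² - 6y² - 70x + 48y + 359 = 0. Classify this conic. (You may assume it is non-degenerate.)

No xy term. Coefficients of x² and y² are A = 35, C = -6.
A and C have opposite signs ⇒ hyperbola.

hyperbola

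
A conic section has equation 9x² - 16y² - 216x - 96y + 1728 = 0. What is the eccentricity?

9(x² - 24x) -16(y² + 6y) = -1728
9(x - 12)² -16(y + 3)² = -1728 + 1296 - 144 = -576
Dividing both sides by -576: (y + 3)²/36 - (x - 12)²/64 = 1
Hyperbola, center (12, -3), transverse axis vertical; a² = 36, b² = 64.
c² = a² + b² = 100, so c = 10.
e = c/a = 10/6 = 5/3.

e = 5/3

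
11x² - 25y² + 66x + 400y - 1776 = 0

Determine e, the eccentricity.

Collect terms: 11(x² + 6x) -25(y² - 16y) = 1776
Complete the square: 11(x + 3)² -25(y - 8)² = 1776 + 99 - 1600 = 275
Divide through by 275 to get (x + 3)²/25 - (y - 8)²/11 = 1.
Hyperbola, center (-3, 8), transverse axis horizontal; a² = 25, b² = 11.
c² = a² + b² = 36, so c = 6.
e = c/a = 6/5.

e = 6/5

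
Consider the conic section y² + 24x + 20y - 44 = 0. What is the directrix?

Only y is squared. Complete the square in y: (y + 10)² = -24(x - 6).
Vertex (6, -10); 4p = -24 so p = -6. Opens left.
Directrix is the vertical line x = h − p = 6 − (-6) = 12.

x = 12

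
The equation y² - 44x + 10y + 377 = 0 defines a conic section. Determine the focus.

(19, -5)

Only y is squared. Complete the square in y: (y + 5)² = 44(x - 8).
Vertex (8, -5); 4p = 44 so p = 11. Opens right.
Focus is p units from the vertex along the axis: (h + p, k).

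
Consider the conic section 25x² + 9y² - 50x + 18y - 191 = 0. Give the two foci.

(1, -5) and (1, 3)

25(x² - 2x) + 9(y² + 2y) = 191
Complete the square in x and y: 25(x - 1)² + 9(y + 1)² = 191 + 25 + 9 = 225
Divide by 225: (x - 1)²/9 + (y + 1)²/25 = 1
Ellipse, center (1, -1), major axis vertical; a² = 25, b² = 9.
c² = a² - b² = 25 - 9 = 16, so c = 4.
Foci lie on the vertical axis through the center: (h, k ± c).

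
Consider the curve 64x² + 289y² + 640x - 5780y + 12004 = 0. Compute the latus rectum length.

128/17

64(x² + 10x) + 289(y² - 20y) = -12004
Completing the square gives 64(x + 5)² + 289(y - 10)² = -12004 + 1600 + 28900 = 18496.
Divide by 18496: (x + 5)²/289 + (y - 10)²/64 = 1
Ellipse, center (-5, 10), major axis horizontal; a² = 289, b² = 64.
Latus rectum length = 2b²/a = 2·64/17 = 128/17.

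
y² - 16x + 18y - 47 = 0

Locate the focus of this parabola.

(-4, -9)

Only y is squared. Complete the square in y: (y + 9)² = 16(x + 8).
Vertex (-8, -9); 4p = 16 so p = 4. Opens right.
Focus is p units from the vertex along the axis: (h + p, k).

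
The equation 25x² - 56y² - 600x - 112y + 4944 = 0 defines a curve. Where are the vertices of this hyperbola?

Rearranging, 25(x² - 24x) -56(y² + 2y) = -4944.
Completing the square gives 25(x - 12)² -56(y + 1)² = -4944 + 3600 - 56 = -1400.
Divide through by -1400 to get (y + 1)²/25 - (x - 12)²/56 = 1.
Hyperbola, center (12, -1), transverse axis vertical; a² = 25, b² = 56.
a = 5. Vertices at (h, k ± a).

(12, -6) and (12, 4)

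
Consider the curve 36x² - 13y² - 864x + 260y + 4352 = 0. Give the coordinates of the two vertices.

Group the x- and y-terms: 36(x² - 24x) -13(y² - 20y) = -4352
Completing the square gives 36(x - 12)² -13(y - 10)² = -4352 + 5184 - 1300 = -468.
Divide through by -468 to get (y - 10)²/36 - (x - 12)²/13 = 1.
Hyperbola, center (12, 10), transverse axis vertical; a² = 36, b² = 13.
a = 6. Vertices at (h, k ± a).

(12, 4) and (12, 16)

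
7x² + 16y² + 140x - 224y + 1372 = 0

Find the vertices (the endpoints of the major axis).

Collect terms: 7(x² + 20x) + 16(y² - 14y) = -1372
Completing the square gives 7(x + 10)² + 16(y - 7)² = -1372 + 700 + 784 = 112.
Divide through by 112 to get (x + 10)²/16 + (y - 7)²/7 = 1.
Ellipse, center (-10, 7), major axis horizontal; a² = 16, b² = 7.
a = 4. Vertices at (h ± a, k).

(-14, 7) and (-6, 7)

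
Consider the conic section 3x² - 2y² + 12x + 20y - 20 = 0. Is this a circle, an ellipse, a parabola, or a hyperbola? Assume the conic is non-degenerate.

No xy term. Coefficients of x² and y² are A = 3, C = -2.
A and C have opposite signs ⇒ hyperbola.

hyperbola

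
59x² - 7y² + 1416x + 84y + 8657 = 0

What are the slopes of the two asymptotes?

Collect terms: 59(x² + 24x) -7(y² - 12y) = -8657
Complete the square in x and y: 59(x + 12)² -7(y - 6)² = -8657 + 8496 - 252 = -413
Divide by -413: (y - 6)²/59 - (x + 12)²/7 = 1
Hyperbola, center (-12, 6), transverse axis vertical; a² = 59, b² = 7.
For a vertical hyperbola the asymptotes have slope ±a/b.
Here that is ±√59/√7 = ±√413/7.

√413/7 and -√413/7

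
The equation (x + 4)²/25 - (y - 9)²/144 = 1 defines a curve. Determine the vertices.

Center (-4, 9). The positive term is the x-term, so the transverse axis is horizontal; a² = 25, b² = 144.
a = 5. Vertices at (h ± a, k).

(-9, 9) and (1, 9)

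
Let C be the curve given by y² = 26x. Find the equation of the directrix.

x = -13/2

Vertex (0, 0); 4p = 26 so p = 13/2. Opens right.
Directrix is the vertical line x = h − p = 0 − (13/2) = -13/2.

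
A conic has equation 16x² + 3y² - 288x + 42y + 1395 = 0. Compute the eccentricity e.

e = √13/4

Collect terms: 16(x² - 18x) + 3(y² + 14y) = -1395
Complete the square: 16(x - 9)² + 3(y + 7)² = -1395 + 1296 + 147 = 48
Divide through by 48 to get (x - 9)²/3 + (y + 7)²/16 = 1.
Ellipse, center (9, -7), major axis vertical; a² = 16, b² = 3.
c² = a² - b² = 13, so c = √13.
e = c/a = √13/4.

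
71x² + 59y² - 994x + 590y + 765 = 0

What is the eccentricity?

Rearranging, 71(x² - 14x) + 59(y² + 10y) = -765.
71(x - 7)² + 59(y + 5)² = -765 + 3479 + 1475 = 4189
Divide through by 4189 to get (x - 7)²/59 + (y + 5)²/71 = 1.
Ellipse, center (7, -5), major axis vertical; a² = 71, b² = 59.
c² = a² - b² = 12, so c = 2√3.
e = c/a = 2√3/√71 = 2√213/71.

e = 2√213/71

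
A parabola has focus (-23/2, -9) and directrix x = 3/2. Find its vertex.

(-5, -9)

The vertex is the midpoint between the focus and the directrix along the axis of symmetry.
Axis is horizontal (directrix is vertical). Vertex x-coordinate = (-23/2 + 3/2)/2 = -5; y-coordinate = -9.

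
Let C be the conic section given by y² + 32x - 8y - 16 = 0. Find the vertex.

(1, 4)

Only y is squared. Complete the square in y: (y - 4)² = -32(x - 1).
Vertex (1, 4); 4p = -32 so p = -8. Opens left.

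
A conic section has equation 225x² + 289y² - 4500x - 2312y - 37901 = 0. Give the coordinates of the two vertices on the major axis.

225(x² - 20x) + 289(y² - 8y) = 37901
Complete the square in x and y: 225(x - 10)² + 289(y - 4)² = 37901 + 22500 + 4624 = 65025
Divide by 65025: (x - 10)²/289 + (y - 4)²/225 = 1
Ellipse, center (10, 4), major axis horizontal; a² = 289, b² = 225.
a = 17. Vertices at (h ± a, k).

(-7, 4) and (27, 4)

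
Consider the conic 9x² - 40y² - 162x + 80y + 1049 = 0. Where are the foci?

(9, -6) and (9, 8)

Group: 9(x² - 18x) -40(y² - 2y) = -1049
Completing the square gives 9(x - 9)² -40(y - 1)² = -1049 + 729 - 40 = -360.
Divide by -360: (y - 1)²/9 - (x - 9)²/40 = 1
Hyperbola, center (9, 1), transverse axis vertical; a² = 9, b² = 40.
c² = a² + b² = 9 + 40 = 49, so c = 7.
Foci lie on the vertical axis through the center: (h, k ± c).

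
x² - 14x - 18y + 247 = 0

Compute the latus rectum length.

Only x is squared. Complete the square in x: (x - 7)² = 18(y - 11).
Vertex (7, 11); 4p = 18 so p = 9/2. Opens up.
Latus rectum length = |4p| = 18.

18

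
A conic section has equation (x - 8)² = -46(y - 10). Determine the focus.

(8, -3/2)

Vertex (8, 10); 4p = -46 so p = -23/2. Opens down.
Focus is p units from the vertex along the axis: (h, k + p).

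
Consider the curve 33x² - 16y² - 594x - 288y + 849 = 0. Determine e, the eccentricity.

Rearranging, 33(x² - 18x) -16(y² + 18y) = -849.
Complete the square: 33(x - 9)² -16(y + 9)² = -849 + 2673 - 1296 = 528
Divide by 528: (x - 9)²/16 - (y + 9)²/33 = 1
Hyperbola, center (9, -9), transverse axis horizontal; a² = 16, b² = 33.
c² = a² + b² = 49, so c = 7.
e = c/a = 7/4.

e = 7/4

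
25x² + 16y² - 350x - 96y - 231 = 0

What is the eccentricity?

e = 3/5

Group: 25(x² - 14x) + 16(y² - 6y) = 231
Completing the square gives 25(x - 7)² + 16(y - 3)² = 231 + 1225 + 144 = 1600.
Divide by 1600: (x - 7)²/64 + (y - 3)²/100 = 1
Ellipse, center (7, 3), major axis vertical; a² = 100, b² = 64.
c² = a² - b² = 36, so c = 6.
e = c/a = 6/10 = 3/5.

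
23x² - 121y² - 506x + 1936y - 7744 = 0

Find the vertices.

Rearranging, 23(x² - 22x) -121(y² - 16y) = 7744.
Completing the square gives 23(x - 11)² -121(y - 8)² = 7744 + 2783 - 7744 = 2783.
Dividing both sides by 2783: (x - 11)²/121 - (y - 8)²/23 = 1
Hyperbola, center (11, 8), transverse axis horizontal; a² = 121, b² = 23.
a = 11. Vertices at (h ± a, k).

(0, 8) and (22, 8)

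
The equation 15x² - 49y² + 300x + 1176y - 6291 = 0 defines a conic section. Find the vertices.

(-17, 12) and (-3, 12)

Group: 15(x² + 20x) -49(y² - 24y) = 6291
15(x + 10)² -49(y - 12)² = 6291 + 1500 - 7056 = 735
Divide by 735: (x + 10)²/49 - (y - 12)²/15 = 1
Hyperbola, center (-10, 12), transverse axis horizontal; a² = 49, b² = 15.
a = 7. Vertices at (h ± a, k).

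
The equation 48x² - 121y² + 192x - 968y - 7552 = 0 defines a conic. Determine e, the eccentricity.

48(x² + 4x) -121(y² + 8y) = 7552
Complete the square: 48(x + 2)² -121(y + 4)² = 7552 + 192 - 1936 = 5808
Divide by 5808: (x + 2)²/121 - (y + 4)²/48 = 1
Hyperbola, center (-2, -4), transverse axis horizontal; a² = 121, b² = 48.
c² = a² + b² = 169, so c = 13.
e = c/a = 13/11.

e = 13/11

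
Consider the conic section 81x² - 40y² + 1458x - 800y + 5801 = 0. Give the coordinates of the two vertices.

Rearranging, 81(x² + 18x) -40(y² + 20y) = -5801.
Complete the square: 81(x + 9)² -40(y + 10)² = -5801 + 6561 - 4000 = -3240
Divide through by -3240 to get (y + 10)²/81 - (x + 9)²/40 = 1.
Hyperbola, center (-9, -10), transverse axis vertical; a² = 81, b² = 40.
a = 9. Vertices at (h, k ± a).

(-9, -19) and (-9, -1)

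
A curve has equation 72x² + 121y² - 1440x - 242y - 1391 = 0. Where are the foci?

(3, 1) and (17, 1)

Rearranging, 72(x² - 20x) + 121(y² - 2y) = 1391.
Complete the square: 72(x - 10)² + 121(y - 1)² = 1391 + 7200 + 121 = 8712
Divide by 8712: (x - 10)²/121 + (y - 1)²/72 = 1
Ellipse, center (10, 1), major axis horizontal; a² = 121, b² = 72.
c² = a² - b² = 121 - 72 = 49, so c = 7.
Foci lie on the horizontal axis through the center: (h ± c, k).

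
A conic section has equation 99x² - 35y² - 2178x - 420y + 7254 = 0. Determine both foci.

(11 - √134, -6) and (11 + √134, -6)

99(x² - 22x) -35(y² + 12y) = -7254
Completing the square gives 99(x - 11)² -35(y + 6)² = -7254 + 11979 - 1260 = 3465.
Dividing both sides by 3465: (x - 11)²/35 - (y + 6)²/99 = 1
Hyperbola, center (11, -6), transverse axis horizontal; a² = 35, b² = 99.
c² = a² + b² = 35 + 99 = 134, so c = √134.
Foci lie on the horizontal axis through the center: (h ± c, k).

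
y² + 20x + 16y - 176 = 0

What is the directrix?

Only y is squared. Complete the square in y: (y + 8)² = -20(x - 12).
Vertex (12, -8); 4p = -20 so p = -5. Opens left.
Directrix is the vertical line x = h − p = 12 − (-5) = 17.

x = 17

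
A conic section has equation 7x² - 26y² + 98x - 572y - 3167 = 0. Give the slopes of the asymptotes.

√182/26 and -√182/26

Group the x- and y-terms: 7(x² + 14x) -26(y² + 22y) = 3167
Complete the square in x and y: 7(x + 7)² -26(y + 11)² = 3167 + 343 - 3146 = 364
Dividing both sides by 364: (x + 7)²/52 - (y + 11)²/14 = 1
Hyperbola, center (-7, -11), transverse axis horizontal; a² = 52, b² = 14.
For a horizontal hyperbola the asymptotes have slope ±b/a.
Here that is ±√14/2√13 = ±√182/26.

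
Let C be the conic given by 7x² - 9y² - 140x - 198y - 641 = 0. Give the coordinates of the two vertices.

(4, -11) and (16, -11)

Group the x- and y-terms: 7(x² - 20x) -9(y² + 22y) = 641
Completing the square gives 7(x - 10)² -9(y + 11)² = 641 + 700 - 1089 = 252.
Dividing both sides by 252: (x - 10)²/36 - (y + 11)²/28 = 1
Hyperbola, center (10, -11), transverse axis horizontal; a² = 36, b² = 28.
a = 6. Vertices at (h ± a, k).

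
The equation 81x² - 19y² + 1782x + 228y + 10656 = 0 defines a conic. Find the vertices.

(-11, -3) and (-11, 15)

Collect terms: 81(x² + 22x) -19(y² - 12y) = -10656
Complete the square: 81(x + 11)² -19(y - 6)² = -10656 + 9801 - 684 = -1539
Divide through by -1539 to get (y - 6)²/81 - (x + 11)²/19 = 1.
Hyperbola, center (-11, 6), transverse axis vertical; a² = 81, b² = 19.
a = 9. Vertices at (h, k ± a).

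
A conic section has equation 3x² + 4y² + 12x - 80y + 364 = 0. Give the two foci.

(-4, 10) and (0, 10)

Group the x- and y-terms: 3(x² + 4x) + 4(y² - 20y) = -364
Completing the square gives 3(x + 2)² + 4(y - 10)² = -364 + 12 + 400 = 48.
Divide by 48: (x + 2)²/16 + (y - 10)²/12 = 1
Ellipse, center (-2, 10), major axis horizontal; a² = 16, b² = 12.
c² = a² - b² = 16 - 12 = 4, so c = 2.
Foci lie on the horizontal axis through the center: (h ± c, k).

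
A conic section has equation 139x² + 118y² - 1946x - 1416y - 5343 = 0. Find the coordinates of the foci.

Rearranging, 139(x² - 14x) + 118(y² - 12y) = 5343.
Complete the square in x and y: 139(x - 7)² + 118(y - 6)² = 5343 + 6811 + 4248 = 16402
Divide by 16402: (x - 7)²/118 + (y - 6)²/139 = 1
Ellipse, center (7, 6), major axis vertical; a² = 139, b² = 118.
c² = a² - b² = 139 - 118 = 21, so c = √21.
Foci lie on the vertical axis through the center: (h, k ± c).

(7, 6 - √21) and (7, 6 + √21)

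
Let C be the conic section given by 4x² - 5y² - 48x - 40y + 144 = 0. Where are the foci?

Collect terms: 4(x² - 12x) -5(y² + 8y) = -144
4(x - 6)² -5(y + 4)² = -144 + 144 - 80 = -80
Divide through by -80 to get (y + 4)²/16 - (x - 6)²/20 = 1.
Hyperbola, center (6, -4), transverse axis vertical; a² = 16, b² = 20.
c² = a² + b² = 16 + 20 = 36, so c = 6.
Foci lie on the vertical axis through the center: (h, k ± c).

(6, -10) and (6, 2)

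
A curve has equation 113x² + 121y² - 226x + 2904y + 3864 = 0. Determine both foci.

Group the x- and y-terms: 113(x² - 2x) + 121(y² + 24y) = -3864
Completing the square gives 113(x - 1)² + 121(y + 12)² = -3864 + 113 + 17424 = 13673.
Dividing both sides by 13673: (x - 1)²/121 + (y + 12)²/113 = 1
Ellipse, center (1, -12), major axis horizontal; a² = 121, b² = 113.
c² = a² - b² = 121 - 113 = 8, so c = 2√2.
Foci lie on the horizontal axis through the center: (h ± c, k).

(1 - 2√2, -12) and (1 + 2√2, -12)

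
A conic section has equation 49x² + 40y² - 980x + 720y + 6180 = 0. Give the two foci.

(10, -12) and (10, -6)

Group: 49(x² - 20x) + 40(y² + 18y) = -6180
Completing the square gives 49(x - 10)² + 40(y + 9)² = -6180 + 4900 + 3240 = 1960.
Dividing both sides by 1960: (x - 10)²/40 + (y + 9)²/49 = 1
Ellipse, center (10, -9), major axis vertical; a² = 49, b² = 40.
c² = a² - b² = 49 - 40 = 9, so c = 3.
Foci lie on the vertical axis through the center: (h, k ± c).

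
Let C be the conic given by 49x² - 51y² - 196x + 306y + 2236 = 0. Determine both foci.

(2, -7) and (2, 13)

Group: 49(x² - 4x) -51(y² - 6y) = -2236
Completing the square gives 49(x - 2)² -51(y - 3)² = -2236 + 196 - 459 = -2499.
Divide through by -2499 to get (y - 3)²/49 - (x - 2)²/51 = 1.
Hyperbola, center (2, 3), transverse axis vertical; a² = 49, b² = 51.
c² = a² + b² = 49 + 51 = 100, so c = 10.
Foci lie on the vertical axis through the center: (h, k ± c).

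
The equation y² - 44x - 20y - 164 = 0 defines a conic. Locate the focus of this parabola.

Only y is squared. Complete the square in y: (y - 10)² = 44(x + 6).
Vertex (-6, 10); 4p = 44 so p = 11. Opens right.
Focus is p units from the vertex along the axis: (h + p, k).

(5, 10)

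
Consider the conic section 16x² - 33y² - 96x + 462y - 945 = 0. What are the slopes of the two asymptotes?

4√33/33 and -4√33/33

Rearranging, 16(x² - 6x) -33(y² - 14y) = 945.
16(x - 3)² -33(y - 7)² = 945 + 144 - 1617 = -528
Dividing both sides by -528: (y - 7)²/16 - (x - 3)²/33 = 1
Hyperbola, center (3, 7), transverse axis vertical; a² = 16, b² = 33.
For a vertical hyperbola the asymptotes have slope ±a/b.
Here that is ±4/√33 = ±4√33/33.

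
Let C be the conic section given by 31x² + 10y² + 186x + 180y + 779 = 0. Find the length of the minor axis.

2√10

Collect terms: 31(x² + 6x) + 10(y² + 18y) = -779
31(x + 3)² + 10(y + 9)² = -779 + 279 + 810 = 310
Dividing both sides by 310: (x + 3)²/10 + (y + 9)²/31 = 1
Ellipse, center (-3, -9), major axis vertical; a² = 31, b² = 10.
b² = 10 so b = √10; the minor axis has length 2b = 2√10.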